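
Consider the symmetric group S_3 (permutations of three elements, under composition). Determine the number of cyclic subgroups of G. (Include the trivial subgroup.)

5

A cyclic subgroup of order d is generated by each of its φ(d) elements of order d, so the cyclic subgroups of order d number (#elements of order d)/φ(d).
Cyclic subgroups by order — order 1: 1; order 2: 3; order 3: 1.
Total: 5.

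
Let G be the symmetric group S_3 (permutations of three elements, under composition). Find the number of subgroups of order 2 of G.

3

|G| = 6 and 2 | 6, so subgroups of order 2 are possible by Lagrange.
The subgroups of order 2 are: {e, (1 2)}; {e, (1 3)}; {e, (2 3)}.
So G has 3 subgroups of order 2.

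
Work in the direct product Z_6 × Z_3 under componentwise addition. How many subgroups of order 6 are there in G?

|G| = 18 and 6 | 18, so subgroups of order 6 are possible by Lagrange.
The subgroups of order 6 are: {(0,0), (0,1), (0,2), (3,0), (3,1), (3,2)}; {(0,0), (1,0), (2,0), (3,0), (4,0), (5,0)}; {(0,0), (1,1), (2,2), (3,0), (4,1), (5,2)}; {(0,0), (1,2), (2,1), (3,0), (4,2), (5,1)}.
So G has 4 subgroups of order 6.

4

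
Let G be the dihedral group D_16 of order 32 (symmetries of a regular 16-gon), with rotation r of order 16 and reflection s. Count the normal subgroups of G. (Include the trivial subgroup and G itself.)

8

G has 36 subgroups. Checking conjugation-invariance by order — order 1: 1/1 normal; order 2: 1/17 normal; order 4: 1/9 normal; order 8: 1/5 normal; order 16: 3/3 normal; order 32: 1/1 normal.
Total normal subgroups: 8.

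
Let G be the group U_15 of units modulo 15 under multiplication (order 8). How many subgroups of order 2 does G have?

|G| = 8 and 2 | 8, so subgroups of order 2 are possible by Lagrange.
The subgroups of order 2 are: {1, 11}; {1, 14}; {1, 4}.
So G has 3 subgroups of order 2.

3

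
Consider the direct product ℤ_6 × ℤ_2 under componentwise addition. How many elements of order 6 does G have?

6

An element (a,b) has order lcm(ord(a), ord(b)); count pairs with lcm equal to 6.
Enumerating gives 6 such elements.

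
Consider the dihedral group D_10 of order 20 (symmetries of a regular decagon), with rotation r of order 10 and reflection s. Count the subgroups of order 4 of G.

5

|G| = 20 and 4 | 20, so subgroups of order 4 are possible by Lagrange.
The subgroups of order 4 are: {e, r^5, r^2s, r^7s}; {e, r^5, r^3s, r^8s}; {e, r^5, r^4s, r^9s}; {e, r^5, s, r^5s}; … (5 in all).
So G has 5 subgroups of order 4.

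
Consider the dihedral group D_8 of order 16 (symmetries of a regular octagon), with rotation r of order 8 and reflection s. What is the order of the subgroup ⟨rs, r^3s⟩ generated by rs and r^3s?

8

|⟨rs⟩| = 2 and |⟨r^3s⟩| = 2, so |H| is a multiple of lcm(2, 2) = 2 and divides |G| = 16.
Closing under the operation: H = {e, r^2, r^4, r^6, rs, r^3s, r^5s, r^7s}, so |H| = 8.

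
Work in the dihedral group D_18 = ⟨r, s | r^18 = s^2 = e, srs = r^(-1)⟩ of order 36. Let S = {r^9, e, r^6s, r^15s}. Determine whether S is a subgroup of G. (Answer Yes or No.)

|S| = 4 divides |G| = 36, consistent with Lagrange.
S contains the identity, every element's inverse is in S, and S is closed under ·: it is a subgroup.

Yes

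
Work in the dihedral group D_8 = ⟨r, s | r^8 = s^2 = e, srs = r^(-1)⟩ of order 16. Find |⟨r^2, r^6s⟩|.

8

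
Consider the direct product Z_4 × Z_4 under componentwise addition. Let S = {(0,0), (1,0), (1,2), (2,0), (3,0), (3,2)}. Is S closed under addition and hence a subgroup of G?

No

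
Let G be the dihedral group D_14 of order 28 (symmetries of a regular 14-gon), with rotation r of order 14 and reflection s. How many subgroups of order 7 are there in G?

1

|G| = 28 and 7 | 28, so subgroups of order 7 are possible by Lagrange.
The subgroups of order 7 are: {e, r^2, r^4, r^6, r^8, r^10, r^12}.
So G has 1 subgroup of order 7.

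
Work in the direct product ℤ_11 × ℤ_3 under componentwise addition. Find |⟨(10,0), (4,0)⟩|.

11

|⟨(10,0)⟩| = 11 and |⟨(4,0)⟩| = 11, so |H| is a multiple of lcm(11, 11) = 11 and divides |G| = 33.
Closing under the operation: H = {(0,0), (1,0), (2,0), (3,0), (4,0), (5,0), (6,0), (7,0), (8,0), (9,0), (10,0)}, so |H| = 11.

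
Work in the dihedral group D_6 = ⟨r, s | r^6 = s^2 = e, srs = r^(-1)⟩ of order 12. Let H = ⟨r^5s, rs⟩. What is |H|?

|⟨r^5s⟩| = 2 and |⟨rs⟩| = 2, so |H| is a multiple of lcm(2, 2) = 2 and divides |G| = 12.
Closing under the operation: H = {e, r^2, r^4, rs, r^3s, r^5s}, so |H| = 6.

6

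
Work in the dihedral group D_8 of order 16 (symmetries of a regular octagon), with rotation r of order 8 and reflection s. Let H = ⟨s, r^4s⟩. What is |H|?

|⟨s⟩| = 2 and |⟨r^4s⟩| = 2, so |H| is a multiple of lcm(2, 2) = 2 and divides |G| = 16.
Closing under the operation: H = {e, r^4, s, r^4s}, so |H| = 4.

4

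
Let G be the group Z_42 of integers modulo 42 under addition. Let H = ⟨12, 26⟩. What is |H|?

21

|⟨12⟩| = 7 and |⟨26⟩| = 21, so |H| is a multiple of lcm(7, 21) = 21 and divides |G| = 42.
Closing under the operation: H = {0, 2, 4, 6, 8, 10, 12, 14, 16, 18, 20, 22, 24, 26, 28, 30, 32, 34, 36, 38, 40}, so |H| = 21.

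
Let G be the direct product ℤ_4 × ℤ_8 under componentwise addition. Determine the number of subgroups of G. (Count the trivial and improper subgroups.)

22

|G| = 32, so by Lagrange every subgroup order divides 32. Divisors: 1, 2, 4, 8, 16, 32.
Subgroups by order — order 1: 1; order 2: 3; order 4: 7; order 8: 7; order 16: 3; order 32: 1.
Total: 1 + 3 + 7 + 7 + 3 + 1 = 22.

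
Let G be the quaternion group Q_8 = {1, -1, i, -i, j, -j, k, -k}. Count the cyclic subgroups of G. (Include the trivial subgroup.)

Group the elements of G by the cyclic subgroup they generate; each cyclic subgroup of order d accounts for φ(d) elements.
Cyclic subgroups by order — order 1: 1; order 2: 1; order 4: 3.
Total: 5.

5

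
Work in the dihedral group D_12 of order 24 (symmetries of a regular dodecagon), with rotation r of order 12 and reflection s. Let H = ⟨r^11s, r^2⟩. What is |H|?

12

|⟨r^11s⟩| = 2 and |⟨r^2⟩| = 6, so |H| is a multiple of lcm(2, 6) = 6 and divides |G| = 24.
Closing under the operation: H = {e, r^2, r^4, r^6, r^8, r^10, rs, r^3s, r^5s, r^7s, r^9s, r^11s}, so |H| = 12.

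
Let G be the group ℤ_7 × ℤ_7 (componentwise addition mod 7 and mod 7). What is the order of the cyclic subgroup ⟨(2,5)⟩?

7

The order of (2,5) in Z_7 × Z_7 is lcm(ord(2) in Z_7, ord(5) in Z_7).
ord(2) = 7 and ord(5) = 7, so |⟨(2,5)⟩| = lcm(7, 7) = 7.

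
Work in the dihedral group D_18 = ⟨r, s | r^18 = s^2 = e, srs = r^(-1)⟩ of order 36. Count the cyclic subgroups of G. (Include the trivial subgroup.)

A cyclic subgroup of order d is generated by each of its φ(d) elements of order d, so the cyclic subgroups of order d number (#elements of order d)/φ(d).
Cyclic subgroups by order — order 1: 1; order 2: 19; order 3: 1; order 6: 1; order 9: 1; order 18: 1.
Total: 24.

24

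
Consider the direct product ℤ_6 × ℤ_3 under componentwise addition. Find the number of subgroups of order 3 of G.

4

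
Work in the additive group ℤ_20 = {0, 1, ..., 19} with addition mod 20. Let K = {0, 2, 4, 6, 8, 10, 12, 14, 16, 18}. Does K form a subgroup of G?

Yes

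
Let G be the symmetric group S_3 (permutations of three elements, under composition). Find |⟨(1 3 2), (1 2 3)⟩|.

3

|⟨(1 3 2)⟩| = 3 and |⟨(1 2 3)⟩| = 3, so |H| is a multiple of lcm(3, 3) = 3 and divides |G| = 6.
Closing under the operation: H = {e, (1 2 3), (1 3 2)}, so |H| = 3.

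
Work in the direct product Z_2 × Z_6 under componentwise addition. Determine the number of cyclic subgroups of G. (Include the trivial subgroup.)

8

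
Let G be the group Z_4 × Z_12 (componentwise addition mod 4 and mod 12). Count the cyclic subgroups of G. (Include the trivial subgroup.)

Each element a generates a cyclic subgroup ⟨a⟩; distinct elements may generate the same one (a cyclic group of order d has φ(d) generators).
Cyclic subgroups by order — order 1: 1; order 2: 3; order 3: 1; order 4: 6; order 6: 3; order 12: 6.
Total: 20.

20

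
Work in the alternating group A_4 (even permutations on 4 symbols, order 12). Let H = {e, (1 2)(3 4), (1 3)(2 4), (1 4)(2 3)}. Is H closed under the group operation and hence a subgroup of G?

Yes

|H| = 4 divides |G| = 12, consistent with Lagrange.
H contains the identity, every element's inverse is in H, and H is closed under ∘: it is a subgroup.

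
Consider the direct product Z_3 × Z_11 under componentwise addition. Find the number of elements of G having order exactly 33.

An element (a,b) has order lcm(ord(a), ord(b)); count pairs with lcm equal to 33.
Enumerating gives 20 such elements.

20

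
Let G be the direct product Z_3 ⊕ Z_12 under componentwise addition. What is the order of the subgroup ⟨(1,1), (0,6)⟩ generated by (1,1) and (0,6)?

12

|⟨(1,1)⟩| = 12 and |⟨(0,6)⟩| = 2, so |H| is a multiple of lcm(12, 2) = 12 and divides |G| = 36.
Closing under the operation: H = {(0,0), (0,3), (0,6), (0,9), (1,1), (1,4), (1,7), (1,10), (2,2), (2,5), (2,8), (2,11)}, so |H| = 12.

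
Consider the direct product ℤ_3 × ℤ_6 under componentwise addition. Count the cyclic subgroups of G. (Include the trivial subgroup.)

10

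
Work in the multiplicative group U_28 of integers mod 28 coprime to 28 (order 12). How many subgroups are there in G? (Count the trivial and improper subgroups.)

|G| = 12, so by Lagrange every subgroup order divides 12. Divisors: 1, 2, 3, 4, 6, 12.
Subgroups by order — order 1: 1; order 2: 3; order 3: 1; order 4: 1; order 6: 3; order 12: 1.
Total: 1 + 3 + 1 + 1 + 3 + 1 = 10.

10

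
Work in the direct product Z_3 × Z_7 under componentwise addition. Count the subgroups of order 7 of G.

|G| = 21 and 7 | 21, so subgroups of order 7 are possible by Lagrange.
The subgroups of order 7 are: {(0,0), (0,1), (0,2), (0,3), (0,4), (0,5), (0,6)}.
So G has 1 subgroup of order 7.

1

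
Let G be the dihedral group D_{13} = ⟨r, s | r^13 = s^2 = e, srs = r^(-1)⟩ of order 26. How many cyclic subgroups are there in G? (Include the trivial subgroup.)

15

Group the elements of G by the cyclic subgroup they generate; each cyclic subgroup of order d accounts for φ(d) elements.
Cyclic subgroups by order — order 1: 1; order 2: 13; order 13: 1.
Total: 15.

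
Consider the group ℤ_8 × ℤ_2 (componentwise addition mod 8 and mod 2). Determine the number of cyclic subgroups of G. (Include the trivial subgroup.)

8

Group the elements of G by the cyclic subgroup they generate; each cyclic subgroup of order d accounts for φ(d) elements.
Cyclic subgroups by order — order 1: 1; order 2: 3; order 4: 2; order 8: 2.
Total: 8.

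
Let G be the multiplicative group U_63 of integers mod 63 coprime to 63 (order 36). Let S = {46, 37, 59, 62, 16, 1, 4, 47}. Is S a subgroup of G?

|S| = 8 does not divide |G| = 36, so by Lagrange S is not a subgroup.

No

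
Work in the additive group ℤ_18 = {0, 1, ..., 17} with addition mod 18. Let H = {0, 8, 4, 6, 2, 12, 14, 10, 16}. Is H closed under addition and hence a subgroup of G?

|H| = 9 divides |G| = 18, consistent with Lagrange.
H contains the identity, every element's inverse is in H, and H is closed under +: it is a subgroup.
In fact H = ⟨2⟩.

Yes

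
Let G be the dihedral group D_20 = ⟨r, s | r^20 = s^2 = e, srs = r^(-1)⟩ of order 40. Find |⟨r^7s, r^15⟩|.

|⟨r^7s⟩| = 2 and |⟨r^15⟩| = 4, so |H| is a multiple of lcm(2, 4) = 4 and divides |G| = 40.
Closing under the operation: H = {e, r^5, r^10, r^15, r^2s, r^7s, r^12s, r^17s}, so |H| = 8.

8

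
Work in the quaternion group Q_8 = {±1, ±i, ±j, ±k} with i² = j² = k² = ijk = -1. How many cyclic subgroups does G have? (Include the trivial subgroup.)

Group the elements of G by the cyclic subgroup they generate; each cyclic subgroup of order d accounts for φ(d) elements.
Cyclic subgroups by order — order 1: 1; order 2: 1; order 4: 3.
Total: 5.

5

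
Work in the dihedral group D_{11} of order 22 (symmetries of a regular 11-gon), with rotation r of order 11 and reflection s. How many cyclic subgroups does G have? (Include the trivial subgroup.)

Each element a generates a cyclic subgroup ⟨a⟩; distinct elements may generate the same one (a cyclic group of order d has φ(d) generators).
Cyclic subgroups by order — order 1: 1; order 2: 11; order 11: 1.
Total: 13.

13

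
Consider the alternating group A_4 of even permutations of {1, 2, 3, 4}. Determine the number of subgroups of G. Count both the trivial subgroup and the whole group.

10

|G| = 12, so by Lagrange every subgroup order divides 12. Divisors: 1, 2, 3, 4, 6, 12.
Subgroups by order — order 1: 1; order 2: 3; order 3: 4; order 4: 1; order 6: 0; order 12: 1.
Total: 1 + 3 + 4 + 1 + 0 + 1 = 10.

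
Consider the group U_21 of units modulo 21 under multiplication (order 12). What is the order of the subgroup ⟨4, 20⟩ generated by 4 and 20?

6

|⟨4⟩| = 3 and |⟨20⟩| = 2, so |H| is a multiple of lcm(3, 2) = 6 and divides |G| = 12.
Closing under the operation: H = {1, 4, 5, 16, 17, 20}, so |H| = 6.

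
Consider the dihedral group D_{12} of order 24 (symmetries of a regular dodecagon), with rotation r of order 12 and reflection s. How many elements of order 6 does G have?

The elements of order 6 are: r^2, r^10.
That's 2.

2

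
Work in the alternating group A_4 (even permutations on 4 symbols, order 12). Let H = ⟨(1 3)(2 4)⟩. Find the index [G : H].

|⟨(1 3)(2 4)⟩| = 2 and |G| = 12.
By Lagrange, [G : H] = |G|/|H| = 12/2 = 6.

6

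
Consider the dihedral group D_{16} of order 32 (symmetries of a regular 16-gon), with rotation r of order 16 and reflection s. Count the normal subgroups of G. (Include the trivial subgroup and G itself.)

G has 36 subgroups. Checking conjugation-invariance by order — order 1: 1/1 normal; order 2: 1/17 normal; order 4: 1/9 normal; order 8: 1/5 normal; order 16: 3/3 normal; order 32: 1/1 normal.
Total normal subgroups: 8.

8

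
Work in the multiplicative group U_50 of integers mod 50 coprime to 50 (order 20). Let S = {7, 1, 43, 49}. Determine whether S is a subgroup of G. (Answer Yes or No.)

Yes

|S| = 4 divides |G| = 20, consistent with Lagrange.
S contains the identity, every element's inverse is in S, and S is closed under ·: it is a subgroup.
In fact S = ⟨43⟩.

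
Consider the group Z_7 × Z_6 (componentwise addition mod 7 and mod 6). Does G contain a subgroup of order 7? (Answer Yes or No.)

7 | 42. A subgroup of order 7 is {(0,0), (1,0), (2,0), (3,0), (4,0), (5,0), (6,0)}.

Yes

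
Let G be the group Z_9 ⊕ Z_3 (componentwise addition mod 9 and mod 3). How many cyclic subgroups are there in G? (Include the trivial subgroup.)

8

Each element a generates a cyclic subgroup ⟨a⟩; distinct elements may generate the same one (a cyclic group of order d has φ(d) generators).
Cyclic subgroups by order — order 1: 1; order 3: 4; order 9: 3.
Total: 8.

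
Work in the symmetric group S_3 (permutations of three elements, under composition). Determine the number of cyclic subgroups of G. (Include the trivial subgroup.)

Each element a generates a cyclic subgroup ⟨a⟩; distinct elements may generate the same one (a cyclic group of order d has φ(d) generators).
Cyclic subgroups by order — order 1: 1; order 2: 3; order 3: 1.
Total: 5.

5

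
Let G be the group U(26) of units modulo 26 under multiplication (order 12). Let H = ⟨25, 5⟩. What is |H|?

|⟨25⟩| = 2 and |⟨5⟩| = 4, so |H| is a multiple of lcm(2, 4) = 4 and divides |G| = 12.
Closing under the operation: H = {1, 5, 21, 25}, so |H| = 4.

4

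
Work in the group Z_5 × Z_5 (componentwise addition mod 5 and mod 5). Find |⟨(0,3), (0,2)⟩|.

|⟨(0,3)⟩| = 5 and |⟨(0,2)⟩| = 5, so |H| is a multiple of lcm(5, 5) = 5 and divides |G| = 25.
Closing under the operation: H = {(0,0), (0,1), (0,2), (0,3), (0,4)}, so |H| = 5.

5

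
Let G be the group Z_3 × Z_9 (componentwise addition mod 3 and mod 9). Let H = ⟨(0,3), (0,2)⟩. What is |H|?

9

|⟨(0,3)⟩| = 3 and |⟨(0,2)⟩| = 9, so |H| is a multiple of lcm(3, 9) = 9 and divides |G| = 27.
Closing under the operation: H = {(0,0), (0,1), (0,2), (0,3), (0,4), (0,5), (0,6), (0,7), (0,8)}, so |H| = 9.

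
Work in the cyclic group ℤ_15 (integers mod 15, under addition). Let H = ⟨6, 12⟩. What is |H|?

|⟨6⟩| = 5 and |⟨12⟩| = 5, so |H| is a multiple of lcm(5, 5) = 5 and divides |G| = 15.
Closing under the operation: H = {0, 3, 6, 9, 12}, so |H| = 5.

5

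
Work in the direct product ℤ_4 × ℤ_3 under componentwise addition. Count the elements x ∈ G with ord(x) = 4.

2

An element (a,b) has order lcm(ord(a), ord(b)); count pairs with lcm equal to 4.
Enumerating gives 2 such elements.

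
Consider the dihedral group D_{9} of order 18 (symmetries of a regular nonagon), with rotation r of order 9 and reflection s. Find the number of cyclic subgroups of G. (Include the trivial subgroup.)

A cyclic subgroup of order d is generated by each of its φ(d) elements of order d, so the cyclic subgroups of order d number (#elements of order d)/φ(d).
Cyclic subgroups by order — order 1: 1; order 2: 9; order 3: 1; order 9: 1.
Total: 12.

12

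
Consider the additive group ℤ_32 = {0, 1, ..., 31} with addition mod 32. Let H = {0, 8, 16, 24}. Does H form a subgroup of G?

Yes

|H| = 4 divides |G| = 32, consistent with Lagrange.
H contains the identity, every element's inverse is in H, and H is closed under +: it is a subgroup.
In fact H = ⟨8⟩.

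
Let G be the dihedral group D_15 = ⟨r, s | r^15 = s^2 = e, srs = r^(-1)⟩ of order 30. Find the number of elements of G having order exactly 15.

The elements of order 15 are: r, r^2, r^4, r^7, r^8, r^11, r^13, r^14.
That's 8.

8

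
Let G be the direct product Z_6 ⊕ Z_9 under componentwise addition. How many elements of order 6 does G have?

8

An element (a,b) has order lcm(ord(a), ord(b)); count pairs with lcm equal to 6.
Enumerating gives 8 such elements.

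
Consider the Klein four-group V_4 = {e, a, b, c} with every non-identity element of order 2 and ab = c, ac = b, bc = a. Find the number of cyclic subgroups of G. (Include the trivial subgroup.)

A cyclic subgroup of order d is generated by each of its φ(d) elements of order d, so the cyclic subgroups of order d number (#elements of order d)/φ(d).
Cyclic subgroups by order — order 1: 1; order 2: 3.
Total: 4.

4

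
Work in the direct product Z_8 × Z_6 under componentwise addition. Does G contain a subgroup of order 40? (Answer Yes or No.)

No

40 does not divide |G| = 48, so by Lagrange no subgroup of order 40 exists.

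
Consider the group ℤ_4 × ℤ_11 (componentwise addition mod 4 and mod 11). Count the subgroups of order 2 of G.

1

|G| = 44 and 2 | 44, so subgroups of order 2 are possible by Lagrange.
The subgroups of order 2 are: {(0,0), (2,0)}.
So G has 1 subgroup of order 2.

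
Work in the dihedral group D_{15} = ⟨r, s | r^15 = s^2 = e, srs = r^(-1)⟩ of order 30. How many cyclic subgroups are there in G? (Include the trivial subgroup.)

19

Group the elements of G by the cyclic subgroup they generate; each cyclic subgroup of order d accounts for φ(d) elements.
Cyclic subgroups by order — order 1: 1; order 2: 15; order 3: 1; order 5: 1; order 15: 1.
Total: 19.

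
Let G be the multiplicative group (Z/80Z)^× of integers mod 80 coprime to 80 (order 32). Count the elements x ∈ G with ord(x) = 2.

The elements of order 2 are: 9, 31, 39, 41, 49, 71, 79.
That's 7.

7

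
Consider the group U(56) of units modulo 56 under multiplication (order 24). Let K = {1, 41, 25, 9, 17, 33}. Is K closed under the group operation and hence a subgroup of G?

Yes

|K| = 6 divides |G| = 24, consistent with Lagrange.
K contains the identity, every element's inverse is in K, and K is closed under ·: it is a subgroup.
In fact K = ⟨17⟩.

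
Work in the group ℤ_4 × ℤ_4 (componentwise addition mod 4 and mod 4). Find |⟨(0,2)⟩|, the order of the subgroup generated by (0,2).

The order of (0,2) in Z_4 × Z_4 is lcm(ord(0) in Z_4, ord(2) in Z_4).
ord(0) = 1 and ord(2) = 2, so |⟨(0,2)⟩| = lcm(1, 2) = 2.

2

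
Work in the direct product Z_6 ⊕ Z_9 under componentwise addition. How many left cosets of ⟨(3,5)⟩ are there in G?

|⟨(3,5)⟩| = 18 and |G| = 54.
By Lagrange, [G : H] = |G|/|H| = 54/18 = 3.

3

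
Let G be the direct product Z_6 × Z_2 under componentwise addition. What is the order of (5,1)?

The order of (5,1) in Z_6 × Z_2 is lcm(ord(5) in Z_6, ord(1) in Z_2).
ord(5) = 6 and ord(1) = 2, so |⟨(5,1)⟩| = lcm(6, 2) = 6.

6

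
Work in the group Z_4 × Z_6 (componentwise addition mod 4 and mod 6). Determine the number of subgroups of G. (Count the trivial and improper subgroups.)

|G| = 24, so by Lagrange every subgroup order divides 24. Divisors: 1, 2, 3, 4, 6, 8, 12, 24.
Subgroups by order — order 1: 1; order 2: 3; order 3: 1; order 4: 3; order 6: 3; order 8: 1; order 12: 3; order 24: 1.
Total: 1 + 3 + 1 + 3 + 3 + 1 + 3 + 1 = 16.

16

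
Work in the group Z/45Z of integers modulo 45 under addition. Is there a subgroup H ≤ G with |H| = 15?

Yes

15 | 45. A subgroup of order 15 is {0, 3, 6, 9, 12, 15, 18, 21, 24, 27, 30, 33, 36, 39, 42}.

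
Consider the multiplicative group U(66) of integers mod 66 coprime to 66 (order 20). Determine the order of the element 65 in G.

Compute successive powers of 65 mod 66: 65, 1; 65^2 ≡ 1 (mod 66).
So |⟨65⟩| = 2.

2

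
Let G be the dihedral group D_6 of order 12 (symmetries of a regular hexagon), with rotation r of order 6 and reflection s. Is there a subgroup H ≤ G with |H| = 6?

6 | 12. A subgroup of order 6 is {e, r, r^2, r^3, r^4, r^5}.

Yes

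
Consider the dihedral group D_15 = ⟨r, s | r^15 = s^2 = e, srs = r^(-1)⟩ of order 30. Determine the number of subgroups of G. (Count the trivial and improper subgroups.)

|G| = 30, so by Lagrange every subgroup order divides 30. Divisors: 1, 2, 3, 5, 6, 10, 15, 30.
Subgroups by order — order 1: 1; order 2: 15; order 3: 1; order 5: 1; order 6: 5; order 10: 3; order 15: 1; order 30: 1.
Total: 1 + 15 + 1 + 1 + 5 + 3 + 1 + 1 = 28.

28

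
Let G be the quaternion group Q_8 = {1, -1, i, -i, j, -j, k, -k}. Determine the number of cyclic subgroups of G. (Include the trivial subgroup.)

Each element a generates a cyclic subgroup ⟨a⟩; distinct elements may generate the same one (a cyclic group of order d has φ(d) generators).
Cyclic subgroups by order — order 1: 1; order 2: 1; order 4: 3.
Total: 5.

5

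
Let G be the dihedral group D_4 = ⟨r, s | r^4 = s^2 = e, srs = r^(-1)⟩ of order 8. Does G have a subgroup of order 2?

Yes

2 | 8. A subgroup of order 2 is {e, r^2}.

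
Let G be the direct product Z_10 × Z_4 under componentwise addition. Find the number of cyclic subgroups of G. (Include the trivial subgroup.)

12

Each element a generates a cyclic subgroup ⟨a⟩; distinct elements may generate the same one (a cyclic group of order d has φ(d) generators).
Cyclic subgroups by order — order 1: 1; order 2: 3; order 4: 2; order 5: 1; order 10: 3; order 20: 2.
Total: 12.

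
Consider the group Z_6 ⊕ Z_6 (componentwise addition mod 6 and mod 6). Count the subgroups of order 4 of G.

1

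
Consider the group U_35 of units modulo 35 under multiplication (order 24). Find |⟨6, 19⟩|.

|⟨6⟩| = 2 and |⟨19⟩| = 6, so |H| is a multiple of lcm(2, 6) = 6 and divides |G| = 24.
Closing under the operation: H = {1, 4, 6, 9, 11, 16, 19, 24, 26, 29, 31, 34}, so |H| = 12.

12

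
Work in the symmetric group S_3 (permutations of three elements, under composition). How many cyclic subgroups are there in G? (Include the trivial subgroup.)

A cyclic subgroup of order d is generated by each of its φ(d) elements of order d, so the cyclic subgroups of order d number (#elements of order d)/φ(d).
Cyclic subgroups by order — order 1: 1; order 2: 3; order 3: 1.
Total: 5.

5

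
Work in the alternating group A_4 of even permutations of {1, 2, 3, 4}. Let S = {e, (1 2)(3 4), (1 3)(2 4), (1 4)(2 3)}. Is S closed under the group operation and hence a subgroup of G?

Yes

|S| = 4 divides |G| = 12, consistent with Lagrange.
S contains the identity, every element's inverse is in S, and S is closed under ∘: it is a subgroup.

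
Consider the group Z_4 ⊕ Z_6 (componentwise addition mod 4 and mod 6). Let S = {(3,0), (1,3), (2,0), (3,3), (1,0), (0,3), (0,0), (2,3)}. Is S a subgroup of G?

Yes

|S| = 8 divides |G| = 24, consistent with Lagrange.
S contains the identity, every element's inverse is in S, and S is closed under +: it is a subgroup.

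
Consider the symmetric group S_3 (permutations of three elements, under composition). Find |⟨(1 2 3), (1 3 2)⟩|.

|⟨(1 2 3)⟩| = 3 and |⟨(1 3 2)⟩| = 3, so |H| is a multiple of lcm(3, 3) = 3 and divides |G| = 6.
Closing under the operation: H = {e, (1 2 3), (1 3 2)}, so |H| = 3.

3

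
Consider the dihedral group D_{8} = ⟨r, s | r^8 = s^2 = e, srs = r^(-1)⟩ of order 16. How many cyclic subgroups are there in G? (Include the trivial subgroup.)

Each element a generates a cyclic subgroup ⟨a⟩; distinct elements may generate the same one (a cyclic group of order d has φ(d) generators).
Cyclic subgroups by order — order 1: 1; order 2: 9; order 4: 1; order 8: 1.
Total: 12.

12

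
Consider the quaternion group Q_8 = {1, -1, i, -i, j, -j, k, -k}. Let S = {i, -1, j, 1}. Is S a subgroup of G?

No

j ∈ S but its inverse -j ∉ S, so S is not a subgroup.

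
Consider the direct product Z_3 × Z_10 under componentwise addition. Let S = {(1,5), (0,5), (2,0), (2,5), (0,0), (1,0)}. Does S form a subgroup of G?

|S| = 6 divides |G| = 30, consistent with Lagrange.
S contains the identity, every element's inverse is in S, and S is closed under +: it is a subgroup.
In fact S = ⟨(1,5)⟩.

Yes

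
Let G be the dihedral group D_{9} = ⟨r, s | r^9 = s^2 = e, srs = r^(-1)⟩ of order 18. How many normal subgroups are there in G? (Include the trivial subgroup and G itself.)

G has 16 subgroups. Checking conjugation-invariance by order — order 1: 1/1 normal; order 2: 0/9 normal; order 3: 1/1 normal; order 6: 0/3 normal; order 9: 1/1 normal; order 18: 1/1 normal.
Total normal subgroups: 4.

4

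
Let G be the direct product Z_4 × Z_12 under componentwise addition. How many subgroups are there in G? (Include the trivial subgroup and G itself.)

30

|G| = 48, so by Lagrange every subgroup order divides 48. Divisors: 1, 2, 3, 4, 6, 8, 12, 16, 24, 48.
Subgroups by order — order 1: 1; order 2: 3; order 3: 1; order 4: 7; order 6: 3; order 8: 3; order 12: 7; order 16: 1; order 24: 3; order 48: 1.
Total: 1 + 3 + 1 + 7 + 3 + 3 + 7 + 1 + 3 + 1 = 30.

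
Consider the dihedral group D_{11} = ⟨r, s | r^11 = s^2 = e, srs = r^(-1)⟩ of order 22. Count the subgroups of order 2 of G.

|G| = 22 and 2 | 22, so subgroups of order 2 are possible by Lagrange.
The subgroups of order 2 are: {e, r^10s}; {e, r^2s}; {e, r^3s}; {e, r^4s}; … (11 in all).
So G has 11 subgroups of order 2.

11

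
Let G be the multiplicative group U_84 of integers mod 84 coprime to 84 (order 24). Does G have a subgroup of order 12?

Yes

12 | 24. A subgroup of order 12 is {1, 11, 13, 23, 25, 37, 47, 59, 61, 71, 73, 83}.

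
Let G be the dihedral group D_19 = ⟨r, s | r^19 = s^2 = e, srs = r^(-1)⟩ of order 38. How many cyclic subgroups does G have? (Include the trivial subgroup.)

21

A cyclic subgroup of order d is generated by each of its φ(d) elements of order d, so the cyclic subgroups of order d number (#elements of order d)/φ(d).
Cyclic subgroups by order — order 1: 1; order 2: 19; order 19: 1.
Total: 21.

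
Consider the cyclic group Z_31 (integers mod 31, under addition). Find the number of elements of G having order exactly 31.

30

In a cyclic group of order 31, the number of elements of order d (for d | 31) is φ(d).
φ(31) = 30.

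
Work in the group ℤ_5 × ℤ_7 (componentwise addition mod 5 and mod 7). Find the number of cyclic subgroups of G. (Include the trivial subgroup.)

A cyclic subgroup of order d is generated by each of its φ(d) elements of order d, so the cyclic subgroups of order d number (#elements of order d)/φ(d).
Cyclic subgroups by order — order 1: 1; order 5: 1; order 7: 1; order 35: 1.
Total: 4.

4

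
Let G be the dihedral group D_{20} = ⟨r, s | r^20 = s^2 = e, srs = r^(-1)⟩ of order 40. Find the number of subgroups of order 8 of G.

5

|G| = 40 and 8 | 40, so subgroups of order 8 are possible by Lagrange.
The subgroups of order 8 are: {e, r^5, r^10, r^15, s, r^5s, r^10s, r^15s}; {e, r^5, r^10, r^15, rs, r^6s, r^11s, r^16s}; {e, r^5, r^10, r^15, r^2s, r^7s, r^12s, r^17s}; {e, r^5, r^10, r^15, r^3s, r^8s, r^13s, r^18s}; … (5 in all).
So G has 5 subgroups of order 8.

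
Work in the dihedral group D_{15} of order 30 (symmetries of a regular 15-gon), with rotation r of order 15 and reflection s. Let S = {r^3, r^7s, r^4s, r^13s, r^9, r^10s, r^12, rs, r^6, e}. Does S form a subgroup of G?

|S| = 10 divides |G| = 30, consistent with Lagrange.
S contains the identity, every element's inverse is in S, and S is closed under ·: it is a subgroup.

Yes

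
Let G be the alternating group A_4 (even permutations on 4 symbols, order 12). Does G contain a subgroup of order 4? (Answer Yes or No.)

4 | 12. A subgroup of order 4 is {e, (1 2)(3 4), (1 3)(2 4), (1 4)(2 3)}.

Yes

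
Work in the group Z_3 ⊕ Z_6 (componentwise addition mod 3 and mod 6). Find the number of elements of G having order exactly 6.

An element (a,b) has order lcm(ord(a), ord(b)); count pairs with lcm equal to 6.
Enumerating gives 8 such elements.

8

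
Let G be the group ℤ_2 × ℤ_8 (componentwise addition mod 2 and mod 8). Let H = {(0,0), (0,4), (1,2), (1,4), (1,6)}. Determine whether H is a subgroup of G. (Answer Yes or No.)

No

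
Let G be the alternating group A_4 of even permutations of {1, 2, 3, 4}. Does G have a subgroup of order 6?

6 | 12, so Lagrange does not rule it out; but checking all subgroups of G, none has order 6.
(A_4 is the standard example that the converse of Lagrange fails.)

No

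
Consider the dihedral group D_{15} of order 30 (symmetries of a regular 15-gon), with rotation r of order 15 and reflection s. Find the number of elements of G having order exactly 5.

The elements of order 5 are: r^3, r^6, r^9, r^12.
That's 4.

4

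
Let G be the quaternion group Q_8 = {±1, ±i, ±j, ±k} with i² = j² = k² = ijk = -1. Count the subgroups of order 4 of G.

|G| = 8 and 4 | 8, so subgroups of order 4 are possible by Lagrange.
The subgroups of order 4 are: {1, -1, i, -i}; {1, -1, j, -j}; {1, -1, k, -k}.
So G has 3 subgroups of order 4.

3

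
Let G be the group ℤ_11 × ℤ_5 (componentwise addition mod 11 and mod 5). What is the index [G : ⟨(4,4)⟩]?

1

|⟨(4,4)⟩| = 55 and |G| = 55.
By Lagrange, [G : H] = |G|/|H| = 55/55 = 1.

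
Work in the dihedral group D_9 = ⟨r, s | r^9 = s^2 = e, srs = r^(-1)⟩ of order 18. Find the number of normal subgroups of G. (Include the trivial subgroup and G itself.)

4

G has 16 subgroups. Checking conjugation-invariance by order — order 1: 1/1 normal; order 2: 0/9 normal; order 3: 1/1 normal; order 6: 0/3 normal; order 9: 1/1 normal; order 18: 1/1 normal.
Total normal subgroups: 4.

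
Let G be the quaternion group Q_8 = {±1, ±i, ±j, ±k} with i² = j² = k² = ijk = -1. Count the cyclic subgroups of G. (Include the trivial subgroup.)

Group the elements of G by the cyclic subgroup they generate; each cyclic subgroup of order d accounts for φ(d) elements.
Cyclic subgroups by order — order 1: 1; order 2: 1; order 4: 3.
Total: 5.

5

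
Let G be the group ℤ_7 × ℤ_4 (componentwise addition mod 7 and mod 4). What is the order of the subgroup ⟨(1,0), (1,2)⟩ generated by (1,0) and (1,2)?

14

|⟨(1,0)⟩| = 7 and |⟨(1,2)⟩| = 14, so |H| is a multiple of lcm(7, 14) = 14 and divides |G| = 28.
Closing under the operation: H = {(0,0), (0,2), (1,0), (1,2), (2,0), (2,2), (3,0), (3,2), (4,0), (4,2), (5,0), (5,2), (6,0), (6,2)}, so |H| = 14.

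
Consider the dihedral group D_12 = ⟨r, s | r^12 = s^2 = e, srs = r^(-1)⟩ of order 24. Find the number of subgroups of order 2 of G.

|G| = 24 and 2 | 24, so subgroups of order 2 are possible by Lagrange.
The subgroups of order 2 are: {e, r^10s}; {e, r^11s}; {e, r^2s}; {e, r^3s}; … (13 in all).
So G has 13 subgroups of order 2.

13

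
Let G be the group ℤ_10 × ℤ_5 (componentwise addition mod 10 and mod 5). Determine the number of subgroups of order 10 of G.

|G| = 50 and 10 | 50, so subgroups of order 10 are possible by Lagrange.
The subgroups of order 10 are: {(0,0), (0,1), (0,2), (0,3), (0,4), (5,0), (5,1), (5,2), (5,3), (5,4)}; {(0,0), (1,0), (2,0), (3,0), (4,0), (5,0), (6,0), (7,0), (8,0), (9,0)}; {(0,0), (1,1), (2,2), (3,3), (4,4), (5,0), (6,1), (7,2), (8,3), (9,4)}; {(0,0), (1,2), (2,4), (3,1), (4,3), (5,0), (6,2), (7,4), (8,1), (9,3)}; … (6 in all).
So G has 6 subgroups of order 10.

6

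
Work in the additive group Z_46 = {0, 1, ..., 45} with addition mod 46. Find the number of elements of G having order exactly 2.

1

In a cyclic group of order 46, the number of elements of order d (for d | 46) is φ(d).
φ(2) = 1.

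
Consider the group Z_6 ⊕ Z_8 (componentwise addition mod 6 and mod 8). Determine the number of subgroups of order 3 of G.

|G| = 48 and 3 | 48, so subgroups of order 3 are possible by Lagrange.
The subgroups of order 3 are: {(0,0), (2,0), (4,0)}.
So G has 1 subgroup of order 3.

1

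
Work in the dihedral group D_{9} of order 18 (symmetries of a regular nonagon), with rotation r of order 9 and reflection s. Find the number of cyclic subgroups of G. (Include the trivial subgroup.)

12

Each element a generates a cyclic subgroup ⟨a⟩; distinct elements may generate the same one (a cyclic group of order d has φ(d) generators).
Cyclic subgroups by order — order 1: 1; order 2: 9; order 3: 1; order 9: 1.
Total: 12.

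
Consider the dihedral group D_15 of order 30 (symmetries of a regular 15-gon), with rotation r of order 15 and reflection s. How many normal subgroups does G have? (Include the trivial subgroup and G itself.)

G has 28 subgroups. Checking conjugation-invariance by order — order 1: 1/1 normal; order 2: 0/15 normal; order 3: 1/1 normal; order 5: 1/1 normal; order 6: 0/5 normal; order 10: 0/3 normal; order 15: 1/1 normal; order 30: 1/1 normal.
Total normal subgroups: 5.

5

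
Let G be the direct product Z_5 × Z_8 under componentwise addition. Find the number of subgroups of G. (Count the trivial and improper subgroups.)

|G| = 40, so by Lagrange every subgroup order divides 40. Divisors: 1, 2, 4, 5, 8, 10, 20, 40.
Subgroups by order — order 1: 1; order 2: 1; order 4: 1; order 5: 1; order 8: 1; order 10: 1; order 20: 1; order 40: 1.
Total: 1 + 1 + 1 + 1 + 1 + 1 + 1 + 1 = 8.

8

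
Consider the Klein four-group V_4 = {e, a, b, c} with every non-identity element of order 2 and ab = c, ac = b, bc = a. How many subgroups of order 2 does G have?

3

|G| = 4 and 2 | 4, so subgroups of order 2 are possible by Lagrange.
The subgroups of order 2 are: {e, a}; {e, b}; {e, c}.
So G has 3 subgroups of order 2.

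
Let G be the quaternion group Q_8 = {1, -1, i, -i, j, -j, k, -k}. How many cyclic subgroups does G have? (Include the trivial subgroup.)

Group the elements of G by the cyclic subgroup they generate; each cyclic subgroup of order d accounts for φ(d) elements.
Cyclic subgroups by order — order 1: 1; order 2: 1; order 4: 3.
Total: 5.

5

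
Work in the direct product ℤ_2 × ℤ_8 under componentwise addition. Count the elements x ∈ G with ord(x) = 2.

3

An element (a,b) has order lcm(ord(a), ord(b)); count pairs with lcm equal to 2.
Enumerating gives 3 such elements.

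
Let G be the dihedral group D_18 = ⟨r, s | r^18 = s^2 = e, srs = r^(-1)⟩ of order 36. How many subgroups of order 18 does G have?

3

|G| = 36 and 18 | 36, so subgroups of order 18 are possible by Lagrange.
The subgroups of order 18 are: {e, r, r^2, r^3, r^4, r^5, r^6, r^7, r^8, r^9, r^10, r^11, r^12, r^13, r^14, r^15, r^16, r^17}; {e, r^2, r^4, r^6, r^8, r^10, r^12, r^14, r^16, s, r^2s, r^4s, r^6s, r^8s, r^10s, r^12s, r^14s, r^16s}; {e, r^2, r^4, r^6, r^8, r^10, r^12, r^14, r^16, rs, r^3s, r^5s, r^7s, r^9s, r^11s, r^13s, r^15s, r^17s}.
So G has 3 subgroups of order 18.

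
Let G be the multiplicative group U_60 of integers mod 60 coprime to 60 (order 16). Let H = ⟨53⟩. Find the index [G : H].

|⟨53⟩| = 4 and |G| = 16.
By Lagrange, [G : H] = |G|/|H| = 16/4 = 4.

4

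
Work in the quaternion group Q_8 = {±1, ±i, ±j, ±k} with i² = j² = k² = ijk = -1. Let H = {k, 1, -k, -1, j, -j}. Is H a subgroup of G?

|H| = 6 does not divide |G| = 8, so by Lagrange H is not a subgroup.

No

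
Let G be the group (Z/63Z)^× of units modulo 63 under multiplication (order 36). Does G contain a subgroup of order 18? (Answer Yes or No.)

18 | 36. A subgroup of order 18 is {1, 4, 10, 13, 16, 19, 22, 25, 31, 34, 37, 40, 43, 46, 52, 55, 58, 61}.

Yes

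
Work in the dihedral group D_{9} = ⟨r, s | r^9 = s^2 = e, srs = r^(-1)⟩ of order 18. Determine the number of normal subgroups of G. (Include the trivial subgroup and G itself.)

4

G has 16 subgroups. Checking conjugation-invariance by order — order 1: 1/1 normal; order 2: 0/9 normal; order 3: 1/1 normal; order 6: 0/3 normal; order 9: 1/1 normal; order 18: 1/1 normal.
Total normal subgroups: 4.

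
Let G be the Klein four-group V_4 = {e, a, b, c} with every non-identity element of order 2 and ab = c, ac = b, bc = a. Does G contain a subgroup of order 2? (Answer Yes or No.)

2 | 4. A subgroup of order 2 is {e, a}.

Yes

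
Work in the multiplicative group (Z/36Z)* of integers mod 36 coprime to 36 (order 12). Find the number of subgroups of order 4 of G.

|G| = 12 and 4 | 12, so subgroups of order 4 are possible by Lagrange.
The subgroups of order 4 are: {1, 17, 19, 35}.
So G has 1 subgroup of order 4.

1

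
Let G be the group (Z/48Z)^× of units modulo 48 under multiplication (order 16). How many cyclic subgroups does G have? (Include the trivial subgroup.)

Each element a generates a cyclic subgroup ⟨a⟩; distinct elements may generate the same one (a cyclic group of order d has φ(d) generators).
Cyclic subgroups by order — order 1: 1; order 2: 7; order 4: 4.
Total: 12.

12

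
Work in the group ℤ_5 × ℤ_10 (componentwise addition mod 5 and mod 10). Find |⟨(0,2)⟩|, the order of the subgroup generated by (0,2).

5

The order of (0,2) in Z_5 × Z_10 is lcm(ord(0) in Z_5, ord(2) in Z_10).
ord(0) = 1 and ord(2) = 5, so |⟨(0,2)⟩| = lcm(1, 5) = 5.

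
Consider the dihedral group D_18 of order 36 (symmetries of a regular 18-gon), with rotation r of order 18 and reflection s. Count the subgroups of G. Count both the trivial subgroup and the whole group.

45

|G| = 36, so by Lagrange every subgroup order divides 36. Divisors: 1, 2, 3, 4, 6, 9, 12, 18, 36.
Subgroups by order — order 1: 1; order 2: 19; order 3: 1; order 4: 9; order 6: 7; order 9: 1; order 12: 3; order 18: 3; order 36: 1.
Total: 1 + 19 + 1 + 9 + 7 + 1 + 3 + 3 + 1 = 45.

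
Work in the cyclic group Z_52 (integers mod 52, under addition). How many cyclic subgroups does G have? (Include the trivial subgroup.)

A cyclic subgroup of order d is generated by each of its φ(d) elements of order d, so the cyclic subgroups of order d number (#elements of order d)/φ(d).
Cyclic subgroups by order — order 1: 1; order 2: 1; order 4: 1; order 13: 1; order 26: 1; order 52: 1.
Total: 6.

6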